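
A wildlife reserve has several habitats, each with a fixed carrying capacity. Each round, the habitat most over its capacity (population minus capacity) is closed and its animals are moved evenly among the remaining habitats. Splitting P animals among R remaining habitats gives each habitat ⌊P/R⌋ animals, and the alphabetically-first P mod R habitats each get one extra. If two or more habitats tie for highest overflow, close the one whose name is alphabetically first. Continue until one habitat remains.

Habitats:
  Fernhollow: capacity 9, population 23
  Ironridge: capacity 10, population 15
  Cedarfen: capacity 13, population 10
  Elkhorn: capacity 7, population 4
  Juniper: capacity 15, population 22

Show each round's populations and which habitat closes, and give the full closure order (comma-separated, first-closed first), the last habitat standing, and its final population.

Closure order: Fernhollow, Juniper, Ironridge, Cedarfen
Last habitat: Elkhorn with 74 animals

Round 1: Cedarfen=10 Elkhorn=4 Fernhollow=23 Ironridge=15 Juniper=22 → close Fernhollow (overflow 14)
  23÷4 = 5 each, +1 to first 3
Round 2: Cedarfen=16 Elkhorn=10 Ironridge=21 Juniper=27 → close Juniper (overflow 12)
  27÷3 = 9 each, +1 to first 0
Round 3: Cedarfen=25 Elkhorn=19 Ironridge=30 → close Ironridge (overflow 20)
  30÷2 = 15 each, +1 to first 0
Round 4: Cedarfen=40 Elkhorn=34 → close Cedarfen (overflow 27)
  40÷1 = 40 each, +1 to first 0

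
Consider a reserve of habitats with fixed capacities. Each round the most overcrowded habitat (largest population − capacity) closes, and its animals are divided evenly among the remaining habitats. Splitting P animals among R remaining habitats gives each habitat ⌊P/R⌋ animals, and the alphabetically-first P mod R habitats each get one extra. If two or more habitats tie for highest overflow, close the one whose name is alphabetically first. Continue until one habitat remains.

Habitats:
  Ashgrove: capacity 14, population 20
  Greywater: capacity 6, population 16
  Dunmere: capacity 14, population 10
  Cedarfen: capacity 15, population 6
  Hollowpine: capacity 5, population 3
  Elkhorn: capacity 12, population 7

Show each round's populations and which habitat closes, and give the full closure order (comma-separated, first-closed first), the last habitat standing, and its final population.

Closure order: Greywater, Ashgrove, Hollowpine, Dunmere, Elkhorn
Last habitat: Cedarfen with 62 animals

Round 1: Ashgrove=20 Cedarfen=6 Dunmere=10 Elkhorn=7 Greywater=16 Hollowpine=3 → close Greywater (overflow 10)
  16÷5 = 3 each, +1 to first 1
Round 2: Ashgrove=24 Cedarfen=9 Dunmere=13 Elkhorn=10 Hollowpine=6 → close Ashgrove (overflow 10)
  24÷4 = 6 each, +1 to first 0
Round 3: Cedarfen=15 Dunmere=19 Elkhorn=16 Hollowpine=12 → close Hollowpine (overflow 7)
  12÷3 = 4 each, +1 to first 0
Round 4: Cedarfen=19 Dunmere=23 Elkhorn=20 → close Dunmere (overflow 9)
  23÷2 = 11 each, +1 to first 1
Round 5: Cedarfen=31 Elkhorn=31 → close Elkhorn (overflow 19)
  31÷1 = 31 each, +1 to first 0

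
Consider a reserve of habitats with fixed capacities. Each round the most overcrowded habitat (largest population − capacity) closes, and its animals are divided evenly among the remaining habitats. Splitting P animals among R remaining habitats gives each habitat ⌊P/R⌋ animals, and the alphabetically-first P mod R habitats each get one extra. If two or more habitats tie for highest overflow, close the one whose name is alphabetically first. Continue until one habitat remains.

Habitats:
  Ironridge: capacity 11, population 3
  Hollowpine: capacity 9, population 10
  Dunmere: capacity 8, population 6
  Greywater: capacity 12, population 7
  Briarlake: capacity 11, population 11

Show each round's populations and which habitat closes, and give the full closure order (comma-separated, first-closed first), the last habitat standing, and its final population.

Round 1: Briarlake=11 Dunmere=6 Greywater=7 Hollowpine=10 Ironridge=3 → close Hollowpine (overflow 1)
  10÷4 = 2 each, +1 to first 2
Round 2: Briarlake=14 Dunmere=9 Greywater=9 Ironridge=5 → close Briarlake (overflow 3)
  14÷3 = 4 each, +1 to first 2
Round 3: Dunmere=14 Greywater=14 Ironridge=9 → close Dunmere (overflow 6)
  14÷2 = 7 each, +1 to first 0
Round 4: Greywater=21 Ironridge=16 → close Greywater (overflow 9)
  21÷1 = 21 each, +1 to first 0

Closure order: Hollowpine, Briarlake, Dunmere, Greywater
Last habitat: Ironridge with 37 animals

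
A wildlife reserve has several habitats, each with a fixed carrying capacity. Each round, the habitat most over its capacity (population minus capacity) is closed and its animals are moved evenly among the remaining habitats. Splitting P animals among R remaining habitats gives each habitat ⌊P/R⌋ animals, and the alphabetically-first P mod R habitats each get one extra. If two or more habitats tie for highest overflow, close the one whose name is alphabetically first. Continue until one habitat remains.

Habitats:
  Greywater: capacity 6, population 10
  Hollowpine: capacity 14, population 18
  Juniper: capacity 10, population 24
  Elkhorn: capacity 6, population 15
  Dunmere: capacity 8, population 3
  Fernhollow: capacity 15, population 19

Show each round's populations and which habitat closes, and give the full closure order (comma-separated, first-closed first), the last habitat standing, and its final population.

Closure order: Juniper, Elkhorn, Fernhollow, Greywater, Hollowpine
Last habitat: Dunmere with 89 animals

Round 1: Dunmere=3 Elkhorn=15 Fernhollow=19 Greywater=10 Hollowpine=18 Juniper=24 → close Juniper (overflow 14)
  24÷5 = 4 each, +1 to first 4
Round 2: Dunmere=8 Elkhorn=20 Fernhollow=24 Greywater=15 Hollowpine=22 → close Elkhorn (overflow 14)
  20÷4 = 5 each, +1 to first 0
Round 3: Dunmere=13 Fernhollow=29 Greywater=20 Hollowpine=27 → close Fernhollow (overflow 14)
  29÷3 = 9 each, +1 to first 2
Round 4: Dunmere=23 Greywater=30 Hollowpine=36 → close Greywater (overflow 24)
  30÷2 = 15 each, +1 to first 0
Round 5: Dunmere=38 Hollowpine=51 → close Hollowpine (overflow 37)
  51÷1 = 51 each, +1 to first 0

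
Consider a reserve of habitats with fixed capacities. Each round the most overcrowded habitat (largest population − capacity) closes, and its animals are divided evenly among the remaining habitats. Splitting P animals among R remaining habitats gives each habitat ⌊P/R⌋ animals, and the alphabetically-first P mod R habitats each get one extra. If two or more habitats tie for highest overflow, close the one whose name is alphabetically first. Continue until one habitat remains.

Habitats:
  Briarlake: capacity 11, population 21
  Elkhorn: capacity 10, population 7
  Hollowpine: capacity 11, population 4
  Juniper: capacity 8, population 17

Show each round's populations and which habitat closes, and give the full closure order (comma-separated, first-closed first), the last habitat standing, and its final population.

Round 1: Briarlake=21 Elkhorn=7 Hollowpine=4 Juniper=17 → close Briarlake (overflow 10)
  21÷3 = 7 each, +1 to first 0
Round 2: Elkhorn=14 Hollowpine=11 Juniper=24 → close Juniper (overflow 16)
  24÷2 = 12 each, +1 to first 0
Round 3: Elkhorn=26 Hollowpine=23 → close Elkhorn (overflow 16)
  26÷1 = 26 each, +1 to first 0

Closure order: Briarlake, Juniper, Elkhorn
Last habitat: Hollowpine with 49 animals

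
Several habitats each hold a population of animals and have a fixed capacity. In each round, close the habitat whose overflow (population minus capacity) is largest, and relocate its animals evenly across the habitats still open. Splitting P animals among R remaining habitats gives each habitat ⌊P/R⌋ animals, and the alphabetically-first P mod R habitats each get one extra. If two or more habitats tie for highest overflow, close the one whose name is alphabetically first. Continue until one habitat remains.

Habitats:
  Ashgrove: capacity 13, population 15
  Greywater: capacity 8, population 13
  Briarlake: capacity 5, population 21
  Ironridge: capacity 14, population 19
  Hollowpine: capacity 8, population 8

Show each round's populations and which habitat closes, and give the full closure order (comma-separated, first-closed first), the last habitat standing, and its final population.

Closure order: Briarlake, Greywater, Ironridge, Ashgrove
Last habitat: Hollowpine with 76 animals

Round 1: Ashgrove=15 Briarlake=21 Greywater=13 Hollowpine=8 Ironridge=19 → close Briarlake (overflow 16)
  21÷4 = 5 each, +1 to first 1
Round 2: Ashgrove=21 Greywater=18 Hollowpine=13 Ironridge=24 → close Greywater (overflow 10)
  18÷3 = 6 each, +1 to first 0
Round 3: Ashgrove=27 Hollowpine=19 Ironridge=30 → close Ironridge (overflow 16)
  30÷2 = 15 each, +1 to first 0
Round 4: Ashgrove=42 Hollowpine=34 → close Ashgrove (overflow 29)
  42÷1 = 42 each, +1 to first 0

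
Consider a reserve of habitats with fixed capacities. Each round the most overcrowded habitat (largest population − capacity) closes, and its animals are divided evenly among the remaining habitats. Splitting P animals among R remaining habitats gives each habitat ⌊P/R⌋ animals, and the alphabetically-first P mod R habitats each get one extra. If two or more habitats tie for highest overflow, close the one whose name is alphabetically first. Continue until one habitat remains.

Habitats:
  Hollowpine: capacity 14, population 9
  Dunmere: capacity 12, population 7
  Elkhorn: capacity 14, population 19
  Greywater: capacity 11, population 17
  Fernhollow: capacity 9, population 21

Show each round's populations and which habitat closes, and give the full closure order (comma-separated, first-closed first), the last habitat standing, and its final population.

Round 1: Dunmere=7 Elkhorn=19 Fernhollow=21 Greywater=17 Hollowpine=9 → close Fernhollow (overflow 12)
  21÷4 = 5 each, +1 to first 1
Round 2: Dunmere=13 Elkhorn=24 Greywater=22 Hollowpine=14 → close Greywater (overflow 11)
  22÷3 = 7 each, +1 to first 1
Round 3: Dunmere=21 Elkhorn=31 Hollowpine=21 → close Elkhorn (overflow 17)
  31÷2 = 15 each, +1 to first 1
Round 4: Dunmere=37 Hollowpine=36 → close Dunmere (overflow 25)
  37÷1 = 37 each, +1 to first 0

Closure order: Fernhollow, Greywater, Elkhorn, Dunmere
Last habitat: Hollowpine with 73 animals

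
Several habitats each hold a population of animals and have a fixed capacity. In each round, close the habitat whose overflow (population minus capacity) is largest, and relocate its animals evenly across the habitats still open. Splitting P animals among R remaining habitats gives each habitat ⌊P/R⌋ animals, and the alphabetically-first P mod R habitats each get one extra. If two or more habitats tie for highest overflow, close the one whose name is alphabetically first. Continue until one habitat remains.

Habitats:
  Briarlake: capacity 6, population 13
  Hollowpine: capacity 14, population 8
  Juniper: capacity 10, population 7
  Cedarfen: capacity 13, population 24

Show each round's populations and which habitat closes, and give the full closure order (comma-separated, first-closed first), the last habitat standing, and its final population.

Round 1: Briarlake=13 Cedarfen=24 Hollowpine=8 Juniper=7 → close Cedarfen (overflow 11)
  24÷3 = 8 each, +1 to first 0
Round 2: Briarlake=21 Hollowpine=16 Juniper=15 → close Briarlake (overflow 15)
  21÷2 = 10 each, +1 to first 1
Round 3: Hollowpine=27 Juniper=25 → close Juniper (overflow 15)
  25÷1 = 25 each, +1 to first 0

Closure order: Cedarfen, Briarlake, Juniper
Last habitat: Hollowpine with 52 animals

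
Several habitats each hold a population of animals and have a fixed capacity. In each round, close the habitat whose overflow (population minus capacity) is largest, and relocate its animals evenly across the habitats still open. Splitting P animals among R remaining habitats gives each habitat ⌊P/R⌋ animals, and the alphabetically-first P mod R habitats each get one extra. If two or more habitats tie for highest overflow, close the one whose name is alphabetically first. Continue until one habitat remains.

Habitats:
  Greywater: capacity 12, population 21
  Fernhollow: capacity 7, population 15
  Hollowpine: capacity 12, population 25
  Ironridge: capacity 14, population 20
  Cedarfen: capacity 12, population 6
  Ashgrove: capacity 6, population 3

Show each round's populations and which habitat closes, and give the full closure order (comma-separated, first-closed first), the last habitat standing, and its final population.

Closure order: Hollowpine, Greywater, Fernhollow, Ironridge, Ashgrove
Last habitat: Cedarfen with 90 animals

Round 1: Ashgrove=3 Cedarfen=6 Fernhollow=15 Greywater=21 Hollowpine=25 Ironridge=20 → close Hollowpine (overflow 13)
  25÷5 = 5 each, +1 to first 0
Round 2: Ashgrove=8 Cedarfen=11 Fernhollow=20 Greywater=26 Ironridge=25 → close Greywater (overflow 14)
  26÷4 = 6 each, +1 to first 2
Round 3: Ashgrove=15 Cedarfen=18 Fernhollow=26 Ironridge=31 → close Fernhollow (overflow 19)
  26÷3 = 8 each, +1 to first 2
Round 4: Ashgrove=24 Cedarfen=27 Ironridge=39 → close Ironridge (overflow 25)
  39÷2 = 19 each, +1 to first 1
Round 5: Ashgrove=44 Cedarfen=46 → close Ashgrove (overflow 38)
  44÷1 = 44 each, +1 to first 0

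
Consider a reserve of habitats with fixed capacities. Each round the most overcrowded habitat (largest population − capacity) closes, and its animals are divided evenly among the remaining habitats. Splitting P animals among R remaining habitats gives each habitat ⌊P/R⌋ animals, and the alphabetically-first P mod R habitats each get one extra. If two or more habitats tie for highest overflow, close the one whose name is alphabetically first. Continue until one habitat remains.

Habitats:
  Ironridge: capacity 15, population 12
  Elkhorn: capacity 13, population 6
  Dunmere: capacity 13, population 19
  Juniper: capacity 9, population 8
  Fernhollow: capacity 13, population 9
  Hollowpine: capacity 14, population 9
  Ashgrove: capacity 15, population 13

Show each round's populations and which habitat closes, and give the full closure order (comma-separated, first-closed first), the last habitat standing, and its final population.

Closure order: Dunmere, Ashgrove, Juniper, Fernhollow, Ironridge, Elkhorn
Last habitat: Hollowpine with 76 animals

Round 1: Ashgrove=13 Dunmere=19 Elkhorn=6 Fernhollow=9 Hollowpine=9 Ironridge=12 Juniper=8 → close Dunmere (overflow 6)
  19÷6 = 3 each, +1 to first 1
Round 2: Ashgrove=17 Elkhorn=9 Fernhollow=12 Hollowpine=12 Ironridge=15 Juniper=11 → close Ashgrove (overflow 2)
  17÷5 = 3 each, +1 to first 2
Round 3: Elkhorn=13 Fernhollow=16 Hollowpine=15 Ironridge=18 Juniper=14 → close Juniper (overflow 5)
  14÷4 = 3 each, +1 to first 2
Round 4: Elkhorn=17 Fernhollow=20 Hollowpine=18 Ironridge=21 → close Fernhollow (overflow 7)
  20÷3 = 6 each, +1 to first 2
Round 5: Elkhorn=24 Hollowpine=25 Ironridge=27 → close Ironridge (overflow 12)
  27÷2 = 13 each, +1 to first 1
Round 6: Elkhorn=38 Hollowpine=38 → close Elkhorn (overflow 25)
  38÷1 = 38 each, +1 to first 0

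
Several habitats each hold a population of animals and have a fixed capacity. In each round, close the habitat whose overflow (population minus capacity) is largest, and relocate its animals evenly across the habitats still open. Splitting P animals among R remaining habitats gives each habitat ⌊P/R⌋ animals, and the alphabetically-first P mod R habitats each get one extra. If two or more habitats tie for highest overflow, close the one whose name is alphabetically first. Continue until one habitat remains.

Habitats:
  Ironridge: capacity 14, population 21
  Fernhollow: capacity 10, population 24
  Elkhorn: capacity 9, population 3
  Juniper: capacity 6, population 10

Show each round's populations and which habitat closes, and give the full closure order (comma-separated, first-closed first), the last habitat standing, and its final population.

Round 1: Elkhorn=3 Fernhollow=24 Ironridge=21 Juniper=10 → close Fernhollow (overflow 14)
  24÷3 = 8 each, +1 to first 0
Round 2: Elkhorn=11 Ironridge=29 Juniper=18 → close Ironridge (overflow 15)
  29÷2 = 14 each, +1 to first 1
Round 3: Elkhorn=26 Juniper=32 → close Juniper (overflow 26)
  32÷1 = 32 each, +1 to first 0

Closure order: Fernhollow, Ironridge, Juniper
Last habitat: Elkhorn with 58 animals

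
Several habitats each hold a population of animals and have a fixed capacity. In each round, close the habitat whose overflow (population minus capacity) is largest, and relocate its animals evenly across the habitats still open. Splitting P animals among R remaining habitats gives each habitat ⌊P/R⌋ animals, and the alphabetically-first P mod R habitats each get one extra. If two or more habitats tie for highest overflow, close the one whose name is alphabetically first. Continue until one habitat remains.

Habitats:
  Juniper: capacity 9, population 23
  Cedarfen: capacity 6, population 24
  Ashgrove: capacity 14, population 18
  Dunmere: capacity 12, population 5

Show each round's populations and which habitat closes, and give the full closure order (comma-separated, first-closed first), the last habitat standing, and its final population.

Round 1: Ashgrove=18 Cedarfen=24 Dunmere=5 Juniper=23 → close Cedarfen (overflow 18)
  24÷3 = 8 each, +1 to first 0
Round 2: Ashgrove=26 Dunmere=13 Juniper=31 → close Juniper (overflow 22)
  31÷2 = 15 each, +1 to first 1
Round 3: Ashgrove=42 Dunmere=28 → close Ashgrove (overflow 28)
  42÷1 = 42 each, +1 to first 0

Closure order: Cedarfen, Juniper, Ashgrove
Last habitat: Dunmere with 70 animals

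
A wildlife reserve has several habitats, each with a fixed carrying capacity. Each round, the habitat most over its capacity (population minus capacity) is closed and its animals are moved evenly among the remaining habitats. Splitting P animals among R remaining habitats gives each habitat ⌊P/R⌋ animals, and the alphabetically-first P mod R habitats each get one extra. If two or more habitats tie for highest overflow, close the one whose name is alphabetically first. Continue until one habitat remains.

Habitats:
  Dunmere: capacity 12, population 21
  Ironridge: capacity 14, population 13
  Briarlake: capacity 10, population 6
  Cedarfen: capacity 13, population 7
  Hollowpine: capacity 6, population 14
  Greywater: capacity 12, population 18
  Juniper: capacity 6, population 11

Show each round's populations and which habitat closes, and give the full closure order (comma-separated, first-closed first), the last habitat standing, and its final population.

Round 1: Briarlake=6 Cedarfen=7 Dunmere=21 Greywater=18 Hollowpine=14 Ironridge=13 Juniper=11 → close Dunmere (overflow 9)
  21÷6 = 3 each, +1 to first 3
Round 2: Briarlake=10 Cedarfen=11 Greywater=22 Hollowpine=17 Ironridge=16 Juniper=14 → close Hollowpine (overflow 11)
  17÷5 = 3 each, +1 to first 2
Round 3: Briarlake=14 Cedarfen=15 Greywater=25 Ironridge=19 Juniper=17 → close Greywater (overflow 13)
  25÷4 = 6 each, +1 to first 1
Round 4: Briarlake=21 Cedarfen=21 Ironridge=25 Juniper=23 → close Juniper (overflow 17)
  23÷3 = 7 each, +1 to first 2
Round 5: Briarlake=29 Cedarfen=29 Ironridge=32 → close Briarlake (overflow 19)
  29÷2 = 14 each, +1 to first 1
Round 6: Cedarfen=44 Ironridge=46 → close Ironridge (overflow 32)
  46÷1 = 46 each, +1 to first 0

Closure order: Dunmere, Hollowpine, Greywater, Juniper, Briarlake, Ironridge
Last habitat: Cedarfen with 90 animals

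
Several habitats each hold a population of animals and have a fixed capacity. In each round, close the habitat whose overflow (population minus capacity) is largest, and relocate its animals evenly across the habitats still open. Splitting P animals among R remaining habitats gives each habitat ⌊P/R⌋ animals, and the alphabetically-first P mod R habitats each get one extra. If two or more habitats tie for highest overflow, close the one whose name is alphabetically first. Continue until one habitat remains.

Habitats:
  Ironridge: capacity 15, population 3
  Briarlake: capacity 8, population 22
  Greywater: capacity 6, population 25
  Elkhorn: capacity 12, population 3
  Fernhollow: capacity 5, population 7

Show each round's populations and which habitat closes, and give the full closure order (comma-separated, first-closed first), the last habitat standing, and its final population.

Round 1: Briarlake=22 Elkhorn=3 Fernhollow=7 Greywater=25 Ironridge=3 → close Greywater (overflow 19)
  25÷4 = 6 each, +1 to first 1
Round 2: Briarlake=29 Elkhorn=9 Fernhollow=13 Ironridge=9 → close Briarlake (overflow 21)
  29÷3 = 9 each, +1 to first 2
Round 3: Elkhorn=19 Fernhollow=23 Ironridge=18 → close Fernhollow (overflow 18)
  23÷2 = 11 each, +1 to first 1
Round 4: Elkhorn=31 Ironridge=29 → close Elkhorn (overflow 19)
  31÷1 = 31 each, +1 to first 0

Closure order: Greywater, Briarlake, Fernhollow, Elkhorn
Last habitat: Ironridge with 60 animals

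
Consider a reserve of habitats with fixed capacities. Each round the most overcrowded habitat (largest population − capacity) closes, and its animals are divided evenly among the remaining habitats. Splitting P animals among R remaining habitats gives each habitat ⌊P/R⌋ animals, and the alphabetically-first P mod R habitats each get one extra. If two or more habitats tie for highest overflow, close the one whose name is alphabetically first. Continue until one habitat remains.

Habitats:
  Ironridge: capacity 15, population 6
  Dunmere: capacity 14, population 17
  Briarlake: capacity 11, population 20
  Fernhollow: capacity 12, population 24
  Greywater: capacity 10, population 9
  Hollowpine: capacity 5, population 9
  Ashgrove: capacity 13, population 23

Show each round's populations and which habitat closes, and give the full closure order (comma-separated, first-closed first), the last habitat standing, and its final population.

Round 1: Ashgrove=23 Briarlake=20 Dunmere=17 Fernhollow=24 Greywater=9 Hollowpine=9 Ironridge=6 → close Fernhollow (overflow 12)
  24÷6 = 4 each, +1 to first 0
Round 2: Ashgrove=27 Briarlake=24 Dunmere=21 Greywater=13 Hollowpine=13 Ironridge=10 → close Ashgrove (overflow 14)
  27÷5 = 5 each, +1 to first 2
Round 3: Briarlake=30 Dunmere=27 Greywater=18 Hollowpine=18 Ironridge=15 → close Briarlake (overflow 19)
  30÷4 = 7 each, +1 to first 2
Round 4: Dunmere=35 Greywater=26 Hollowpine=25 Ironridge=22 → close Dunmere (overflow 21)
  35÷3 = 11 each, +1 to first 2
Round 5: Greywater=38 Hollowpine=37 Ironridge=33 → close Hollowpine (overflow 32)
  37÷2 = 18 each, +1 to first 1
Round 6: Greywater=57 Ironridge=51 → close Greywater (overflow 47)
  57÷1 = 57 each, +1 to first 0

Closure order: Fernhollow, Ashgrove, Briarlake, Dunmere, Hollowpine, Greywater
Last habitat: Ironridge with 108 animals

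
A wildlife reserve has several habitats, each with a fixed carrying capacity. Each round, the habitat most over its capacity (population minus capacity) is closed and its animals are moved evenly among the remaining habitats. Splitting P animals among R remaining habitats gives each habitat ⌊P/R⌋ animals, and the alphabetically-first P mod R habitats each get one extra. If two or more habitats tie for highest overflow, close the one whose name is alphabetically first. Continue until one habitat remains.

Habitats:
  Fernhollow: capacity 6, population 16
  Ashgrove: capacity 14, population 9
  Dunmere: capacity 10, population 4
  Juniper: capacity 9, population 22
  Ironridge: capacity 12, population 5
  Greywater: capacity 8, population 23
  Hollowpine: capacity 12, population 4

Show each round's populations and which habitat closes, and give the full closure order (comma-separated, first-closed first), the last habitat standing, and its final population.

Round 1: Ashgrove=9 Dunmere=4 Fernhollow=16 Greywater=23 Hollowpine=4 Ironridge=5 Juniper=22 → close Greywater (overflow 15)
  23÷6 = 3 each, +1 to first 5
Round 2: Ashgrove=13 Dunmere=8 Fernhollow=20 Hollowpine=8 Ironridge=9 Juniper=25 → close Juniper (overflow 16)
  25÷5 = 5 each, +1 to first 0
Round 3: Ashgrove=18 Dunmere=13 Fernhollow=25 Hollowpine=13 Ironridge=14 → close Fernhollow (overflow 19)
  25÷4 = 6 each, +1 to first 1
Round 4: Ashgrove=25 Dunmere=19 Hollowpine=19 Ironridge=20 → close Ashgrove (overflow 11)
  25÷3 = 8 each, +1 to first 1
Round 5: Dunmere=28 Hollowpine=27 Ironridge=28 → close Dunmere (overflow 18)
  28÷2 = 14 each, +1 to first 0
Round 6: Hollowpine=41 Ironridge=42 → close Ironridge (overflow 30)
  42÷1 = 42 each, +1 to first 0

Closure order: Greywater, Juniper, Fernhollow, Ashgrove, Dunmere, Ironridge
Last habitat: Hollowpine with 83 animals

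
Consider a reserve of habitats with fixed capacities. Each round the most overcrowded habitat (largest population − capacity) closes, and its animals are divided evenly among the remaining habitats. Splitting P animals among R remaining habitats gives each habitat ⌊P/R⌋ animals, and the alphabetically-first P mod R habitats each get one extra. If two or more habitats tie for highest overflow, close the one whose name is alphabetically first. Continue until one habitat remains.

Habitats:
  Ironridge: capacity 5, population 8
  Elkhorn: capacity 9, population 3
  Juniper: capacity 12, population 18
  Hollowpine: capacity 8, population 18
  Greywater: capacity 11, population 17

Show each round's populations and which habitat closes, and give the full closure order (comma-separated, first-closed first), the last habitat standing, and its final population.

Closure order: Hollowpine, Greywater, Juniper, Ironridge
Last habitat: Elkhorn with 64 animals

Round 1: Elkhorn=3 Greywater=17 Hollowpine=18 Ironridge=8 Juniper=18 → close Hollowpine (overflow 10)
  18÷4 = 4 each, +1 to first 2
Round 2: Elkhorn=8 Greywater=22 Ironridge=12 Juniper=22 → close Greywater (overflow 11)
  22÷3 = 7 each, +1 to first 1
Round 3: Elkhorn=16 Ironridge=19 Juniper=29 → close Juniper (overflow 17)
  29÷2 = 14 each, +1 to first 1
Round 4: Elkhorn=31 Ironridge=33 → close Ironridge (overflow 28)
  33÷1 = 33 each, +1 to first 0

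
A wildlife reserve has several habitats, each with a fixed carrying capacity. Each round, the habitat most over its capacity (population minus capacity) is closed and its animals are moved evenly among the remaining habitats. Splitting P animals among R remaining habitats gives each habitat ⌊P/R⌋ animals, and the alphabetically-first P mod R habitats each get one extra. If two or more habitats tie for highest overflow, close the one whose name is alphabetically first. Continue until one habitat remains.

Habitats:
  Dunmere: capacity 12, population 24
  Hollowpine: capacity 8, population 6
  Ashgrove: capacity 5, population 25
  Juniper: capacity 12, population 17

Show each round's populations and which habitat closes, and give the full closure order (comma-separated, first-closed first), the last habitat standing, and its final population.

Closure order: Ashgrove, Dunmere, Juniper
Last habitat: Hollowpine with 72 animals

Round 1: Ashgrove=25 Dunmere=24 Hollowpine=6 Juniper=17 → close Ashgrove (overflow 20)
  25÷3 = 8 each, +1 to first 1
Round 2: Dunmere=33 Hollowpine=14 Juniper=25 → close Dunmere (overflow 21)
  33÷2 = 16 each, +1 to first 1
Round 3: Hollowpine=31 Juniper=41 → close Juniper (overflow 29)
  41÷1 = 41 each, +1 to first 0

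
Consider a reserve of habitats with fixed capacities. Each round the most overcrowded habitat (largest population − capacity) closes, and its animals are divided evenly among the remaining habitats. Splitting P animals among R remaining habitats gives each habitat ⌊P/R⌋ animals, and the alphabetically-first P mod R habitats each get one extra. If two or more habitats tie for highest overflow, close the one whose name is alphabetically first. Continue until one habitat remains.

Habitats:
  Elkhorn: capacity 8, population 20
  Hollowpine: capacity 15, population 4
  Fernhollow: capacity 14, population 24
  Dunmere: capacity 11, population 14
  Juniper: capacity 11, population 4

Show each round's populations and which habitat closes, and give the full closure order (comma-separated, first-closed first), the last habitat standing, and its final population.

Closure order: Elkhorn, Fernhollow, Dunmere, Juniper
Last habitat: Hollowpine with 66 animals

Round 1: Dunmere=14 Elkhorn=20 Fernhollow=24 Hollowpine=4 Juniper=4 → close Elkhorn (overflow 12)
  20÷4 = 5 each, +1 to first 0
Round 2: Dunmere=19 Fernhollow=29 Hollowpine=9 Juniper=9 → close Fernhollow (overflow 15)
  29÷3 = 9 each, +1 to first 2
Round 3: Dunmere=29 Hollowpine=19 Juniper=18 → close Dunmere (overflow 18)
  29÷2 = 14 each, +1 to first 1
Round 4: Hollowpine=34 Juniper=32 → close Juniper (overflow 21)
  32÷1 = 32 each, +1 to first 0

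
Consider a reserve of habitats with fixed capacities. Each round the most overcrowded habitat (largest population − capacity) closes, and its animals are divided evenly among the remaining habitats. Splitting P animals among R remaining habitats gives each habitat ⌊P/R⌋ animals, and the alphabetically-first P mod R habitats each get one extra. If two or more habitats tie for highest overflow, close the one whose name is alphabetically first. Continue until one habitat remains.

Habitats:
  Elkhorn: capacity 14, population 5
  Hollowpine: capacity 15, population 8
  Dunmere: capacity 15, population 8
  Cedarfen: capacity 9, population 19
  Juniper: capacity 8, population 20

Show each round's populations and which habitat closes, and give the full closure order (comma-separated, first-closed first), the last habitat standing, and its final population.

Round 1: Cedarfen=19 Dunmere=8 Elkhorn=5 Hollowpine=8 Juniper=20 → close Juniper (overflow 12)
  20÷4 = 5 each, +1 to first 0
Round 2: Cedarfen=24 Dunmere=13 Elkhorn=10 Hollowpine=13 → close Cedarfen (overflow 15)
  24÷3 = 8 each, +1 to first 0
Round 3: Dunmere=21 Elkhorn=18 Hollowpine=21 → close Dunmere (overflow 6)
  21÷2 = 10 each, +1 to first 1
Round 4: Elkhorn=29 Hollowpine=31 → close Hollowpine (overflow 16)
  31÷1 = 31 each, +1 to first 0

Closure order: Juniper, Cedarfen, Dunmere, Hollowpine
Last habitat: Elkhorn with 60 animals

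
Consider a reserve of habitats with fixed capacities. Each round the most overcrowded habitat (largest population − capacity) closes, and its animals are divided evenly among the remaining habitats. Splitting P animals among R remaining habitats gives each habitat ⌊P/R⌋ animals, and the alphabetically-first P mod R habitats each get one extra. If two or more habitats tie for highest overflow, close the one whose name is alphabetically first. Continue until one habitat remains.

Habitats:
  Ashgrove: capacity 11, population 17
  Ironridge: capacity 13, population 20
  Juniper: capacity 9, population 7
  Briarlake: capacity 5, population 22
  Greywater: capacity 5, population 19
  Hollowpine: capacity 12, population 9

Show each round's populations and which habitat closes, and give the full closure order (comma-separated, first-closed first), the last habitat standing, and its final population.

Closure order: Briarlake, Greywater, Ashgrove, Ironridge, Hollowpine
Last habitat: Juniper with 94 animals

Round 1: Ashgrove=17 Briarlake=22 Greywater=19 Hollowpine=9 Ironridge=20 Juniper=7 → close Briarlake (overflow 17)
  22÷5 = 4 each, +1 to first 2
Round 2: Ashgrove=22 Greywater=24 Hollowpine=13 Ironridge=24 Juniper=11 → close Greywater (overflow 19)
  24÷4 = 6 each, +1 to first 0
Round 3: Ashgrove=28 Hollowpine=19 Ironridge=30 Juniper=17 → close Ashgrove (overflow 17)
  28÷3 = 9 each, +1 to first 1
Round 4: Hollowpine=29 Ironridge=39 Juniper=26 → close Ironridge (overflow 26)
  39÷2 = 19 each, +1 to first 1
Round 5: Hollowpine=49 Juniper=45 → close Hollowpine (overflow 37)
  49÷1 = 49 each, +1 to first 0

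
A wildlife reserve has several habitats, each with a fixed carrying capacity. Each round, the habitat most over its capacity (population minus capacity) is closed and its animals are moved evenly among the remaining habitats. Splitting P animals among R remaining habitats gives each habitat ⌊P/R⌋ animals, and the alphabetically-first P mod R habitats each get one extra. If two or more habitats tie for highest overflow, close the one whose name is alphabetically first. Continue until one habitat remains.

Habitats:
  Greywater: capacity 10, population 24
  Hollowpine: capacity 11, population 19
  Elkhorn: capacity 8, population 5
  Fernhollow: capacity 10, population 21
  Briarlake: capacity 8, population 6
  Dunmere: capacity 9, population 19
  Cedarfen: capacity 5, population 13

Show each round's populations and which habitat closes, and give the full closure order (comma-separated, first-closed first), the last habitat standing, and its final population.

Closure order: Greywater, Fernhollow, Dunmere, Cedarfen, Hollowpine, Briarlake
Last habitat: Elkhorn with 107 animals

Round 1: Briarlake=6 Cedarfen=13 Dunmere=19 Elkhorn=5 Fernhollow=21 Greywater=24 Hollowpine=19 → close Greywater (overflow 14)
  24÷6 = 4 each, +1 to first 0
Round 2: Briarlake=10 Cedarfen=17 Dunmere=23 Elkhorn=9 Fernhollow=25 Hollowpine=23 → close Fernhollow (overflow 15)
  25÷5 = 5 each, +1 to first 0
Round 3: Briarlake=15 Cedarfen=22 Dunmere=28 Elkhorn=14 Hollowpine=28 → close Dunmere (overflow 19)
  28÷4 = 7 each, +1 to first 0
Round 4: Briarlake=22 Cedarfen=29 Elkhorn=21 Hollowpine=35 → close Cedarfen (overflow 24)
  29÷3 = 9 each, +1 to first 2
Round 5: Briarlake=32 Elkhorn=31 Hollowpine=44 → close Hollowpine (overflow 33)
  44÷2 = 22 each, +1 to first 0
Round 6: Briarlake=54 Elkhorn=53 → close Briarlake (overflow 46)
  54÷1 = 54 each, +1 to first 0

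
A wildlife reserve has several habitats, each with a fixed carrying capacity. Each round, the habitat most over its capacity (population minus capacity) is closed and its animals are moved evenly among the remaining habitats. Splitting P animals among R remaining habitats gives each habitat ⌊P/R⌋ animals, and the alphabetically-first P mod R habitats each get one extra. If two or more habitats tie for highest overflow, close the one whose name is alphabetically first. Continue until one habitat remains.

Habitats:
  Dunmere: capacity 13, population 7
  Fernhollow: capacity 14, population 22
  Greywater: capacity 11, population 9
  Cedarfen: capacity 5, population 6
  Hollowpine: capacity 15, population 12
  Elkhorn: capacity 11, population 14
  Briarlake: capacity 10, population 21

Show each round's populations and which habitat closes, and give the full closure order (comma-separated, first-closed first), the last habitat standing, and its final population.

Round 1: Briarlake=21 Cedarfen=6 Dunmere=7 Elkhorn=14 Fernhollow=22 Greywater=9 Hollowpine=12 → close Briarlake (overflow 11)
  21÷6 = 3 each, +1 to first 3
Round 2: Cedarfen=10 Dunmere=11 Elkhorn=18 Fernhollow=25 Greywater=12 Hollowpine=15 → close Fernhollow (overflow 11)
  25÷5 = 5 each, +1 to first 0
Round 3: Cedarfen=15 Dunmere=16 Elkhorn=23 Greywater=17 Hollowpine=20 → close Elkhorn (overflow 12)
  23÷4 = 5 each, +1 to first 3
Round 4: Cedarfen=21 Dunmere=22 Greywater=23 Hollowpine=25 → close Cedarfen (overflow 16)
  21÷3 = 7 each, +1 to first 0
Round 5: Dunmere=29 Greywater=30 Hollowpine=32 → close Greywater (overflow 19)
  30÷2 = 15 each, +1 to first 0
Round 6: Dunmere=44 Hollowpine=47 → close Hollowpine (overflow 32)
  47÷1 = 47 each, +1 to first 0

Closure order: Briarlake, Fernhollow, Elkhorn, Cedarfen, Greywater, Hollowpine
Last habitat: Dunmere with 91 animals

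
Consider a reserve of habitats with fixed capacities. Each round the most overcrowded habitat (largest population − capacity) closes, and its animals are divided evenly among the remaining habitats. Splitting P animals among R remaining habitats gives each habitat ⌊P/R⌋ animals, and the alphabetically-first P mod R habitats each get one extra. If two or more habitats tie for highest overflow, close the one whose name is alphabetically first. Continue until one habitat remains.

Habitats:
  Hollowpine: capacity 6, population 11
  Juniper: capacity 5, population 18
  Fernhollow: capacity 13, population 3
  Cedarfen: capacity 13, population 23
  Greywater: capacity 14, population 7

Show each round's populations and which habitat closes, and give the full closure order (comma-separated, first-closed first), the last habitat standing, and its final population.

Closure order: Juniper, Cedarfen, Hollowpine, Greywater
Last habitat: Fernhollow with 62 animals

Round 1: Cedarfen=23 Fernhollow=3 Greywater=7 Hollowpine=11 Juniper=18 → close Juniper (overflow 13)
  18÷4 = 4 each, +1 to first 2
Round 2: Cedarfen=28 Fernhollow=8 Greywater=11 Hollowpine=15 → close Cedarfen (overflow 15)
  28÷3 = 9 each, +1 to first 1
Round 3: Fernhollow=18 Greywater=20 Hollowpine=24 → close Hollowpine (overflow 18)
  24÷2 = 12 each, +1 to first 0
Round 4: Fernhollow=30 Greywater=32 → close Greywater (overflow 18)
  32÷1 = 32 each, +1 to first 0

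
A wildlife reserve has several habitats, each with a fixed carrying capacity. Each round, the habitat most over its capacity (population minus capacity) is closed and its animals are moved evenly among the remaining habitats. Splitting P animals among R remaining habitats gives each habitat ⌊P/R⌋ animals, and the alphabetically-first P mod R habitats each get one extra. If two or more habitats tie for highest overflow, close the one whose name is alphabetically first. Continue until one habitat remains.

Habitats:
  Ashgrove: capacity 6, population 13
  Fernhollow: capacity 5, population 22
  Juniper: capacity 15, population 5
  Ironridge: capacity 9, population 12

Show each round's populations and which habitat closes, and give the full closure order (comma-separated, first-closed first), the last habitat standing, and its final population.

Closure order: Fernhollow, Ashgrove, Ironridge
Last habitat: Juniper with 52 animals

Round 1: Ashgrove=13 Fernhollow=22 Ironridge=12 Juniper=5 → close Fernhollow (overflow 17)
  22÷3 = 7 each, +1 to first 1
Round 2: Ashgrove=21 Ironridge=19 Juniper=12 → close Ashgrove (overflow 15)
  21÷2 = 10 each, +1 to first 1
Round 3: Ironridge=30 Juniper=22 → close Ironridge (overflow 21)
  30÷1 = 30 each, +1 to first 0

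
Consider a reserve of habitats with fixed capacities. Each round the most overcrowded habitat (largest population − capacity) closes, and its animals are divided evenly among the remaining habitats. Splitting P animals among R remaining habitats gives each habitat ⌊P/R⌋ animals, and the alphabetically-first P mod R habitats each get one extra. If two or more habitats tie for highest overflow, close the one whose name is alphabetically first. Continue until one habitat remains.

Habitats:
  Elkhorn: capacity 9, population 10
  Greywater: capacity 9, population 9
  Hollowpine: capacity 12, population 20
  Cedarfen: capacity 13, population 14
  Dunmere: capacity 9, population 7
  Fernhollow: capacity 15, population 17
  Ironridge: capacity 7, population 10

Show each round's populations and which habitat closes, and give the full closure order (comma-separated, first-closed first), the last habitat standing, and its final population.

Round 1: Cedarfen=14 Dunmere=7 Elkhorn=10 Fernhollow=17 Greywater=9 Hollowpine=20 Ironridge=10 → close Hollowpine (overflow 8)
  20÷6 = 3 each, +1 to first 2
Round 2: Cedarfen=18 Dunmere=11 Elkhorn=13 Fernhollow=20 Greywater=12 Ironridge=13 → close Ironridge (overflow 6)
  13÷5 = 2 each, +1 to first 3
Round 3: Cedarfen=21 Dunmere=14 Elkhorn=16 Fernhollow=22 Greywater=14 → close Cedarfen (overflow 8)
  21÷4 = 5 each, +1 to first 1
Round 4: Dunmere=20 Elkhorn=21 Fernhollow=27 Greywater=19 → close Elkhorn (overflow 12)
  21÷3 = 7 each, +1 to first 0
Round 5: Dunmere=27 Fernhollow=34 Greywater=26 → close Fernhollow (overflow 19)
  34÷2 = 17 each, +1 to first 0
Round 6: Dunmere=44 Greywater=43 → close Dunmere (overflow 35)
  44÷1 = 44 each, +1 to first 0

Closure order: Hollowpine, Ironridge, Cedarfen, Elkhorn, Fernhollow, Dunmere
Last habitat: Greywater with 87 animals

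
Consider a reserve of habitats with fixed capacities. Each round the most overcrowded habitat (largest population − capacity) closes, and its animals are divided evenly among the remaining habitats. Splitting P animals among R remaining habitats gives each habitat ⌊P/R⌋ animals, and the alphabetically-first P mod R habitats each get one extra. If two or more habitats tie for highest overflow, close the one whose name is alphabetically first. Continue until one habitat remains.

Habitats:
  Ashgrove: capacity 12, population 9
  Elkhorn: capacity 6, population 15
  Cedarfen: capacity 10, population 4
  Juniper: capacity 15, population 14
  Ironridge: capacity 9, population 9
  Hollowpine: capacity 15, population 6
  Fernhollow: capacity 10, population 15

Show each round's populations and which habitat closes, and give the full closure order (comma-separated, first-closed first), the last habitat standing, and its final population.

Round 1: Ashgrove=9 Cedarfen=4 Elkhorn=15 Fernhollow=15 Hollowpine=6 Ironridge=9 Juniper=14 → close Elkhorn (overflow 9)
  15÷6 = 2 each, +1 to first 3
Round 2: Ashgrove=12 Cedarfen=7 Fernhollow=18 Hollowpine=8 Ironridge=11 Juniper=16 → close Fernhollow (overflow 8)
  18÷5 = 3 each, +1 to first 3
Round 3: Ashgrove=16 Cedarfen=11 Hollowpine=12 Ironridge=14 Juniper=19 → close Ironridge (overflow 5)
  14÷4 = 3 each, +1 to first 2
Round 4: Ashgrove=20 Cedarfen=15 Hollowpine=15 Juniper=22 → close Ashgrove (overflow 8)
  20÷3 = 6 each, +1 to first 2
Round 5: Cedarfen=22 Hollowpine=22 Juniper=28 → close Juniper (overflow 13)
  28÷2 = 14 each, +1 to first 0
Round 6: Cedarfen=36 Hollowpine=36 → close Cedarfen (overflow 26)
  36÷1 = 36 each, +1 to first 0

Closure order: Elkhorn, Fernhollow, Ironridge, Ashgrove, Juniper, Cedarfen
Last habitat: Hollowpine with 72 animals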